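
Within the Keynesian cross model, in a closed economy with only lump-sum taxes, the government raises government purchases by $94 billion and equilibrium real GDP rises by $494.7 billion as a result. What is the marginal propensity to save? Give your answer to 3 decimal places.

0.190

Implied spending multiplier k = ΔY/ΔG = 494.7/94 ≈ 5.2628.
Since k = 1/(1 − MPC), MPC = 1 − 1/k = 1 − ΔG/ΔY = 1 − 94/494.7 ≈ 0.810.
MPS = 1 − MPC = 0.190.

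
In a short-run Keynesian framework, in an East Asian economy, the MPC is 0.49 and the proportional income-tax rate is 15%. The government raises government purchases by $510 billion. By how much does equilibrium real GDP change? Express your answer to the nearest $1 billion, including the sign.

Government-spending multiplier = 1/(1 − c(1−t)) = 1/(1 − 0.49×0.85) = 1/0.5835 ≈ 1.714.
ΔY = k × ΔG = (+$510 billion) / 0.5835 ≈ +$874 billion.

+$874 billion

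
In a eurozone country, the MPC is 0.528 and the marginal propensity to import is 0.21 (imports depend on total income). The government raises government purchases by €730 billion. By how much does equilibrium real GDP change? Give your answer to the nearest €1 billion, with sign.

+€1,070 billion

Spending multiplier = 1/(1 − c + m) = 1/(1 − 0.528 + 0.21) = 1/0.682 ≈ 1.466.
ΔY = k × ΔG = (+€730 billion) / 0.682 ≈ +€1,070 billion.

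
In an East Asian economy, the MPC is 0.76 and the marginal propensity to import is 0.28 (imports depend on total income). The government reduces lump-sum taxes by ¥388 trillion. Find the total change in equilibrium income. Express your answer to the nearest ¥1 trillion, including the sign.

A lump-sum tax change of −¥388 trillion shifts disposable income by +¥388 trillion; first-round consumption changes by −c × ΔT = −0.76 × (−¥388 trillion) = +¥294.88 trillion.
Expenditure multiplier = 1/(1 − c + m) = 1/(1 − 0.76 + 0.28) = 1/0.52 ≈ 1.923.
The tax multiplier is −c × k ≈ −1.462, so ΔY = k × (−c·ΔT) = (+¥294.88 trillion) / 0.52 ≈ +¥567 trillion.

+¥567 trillion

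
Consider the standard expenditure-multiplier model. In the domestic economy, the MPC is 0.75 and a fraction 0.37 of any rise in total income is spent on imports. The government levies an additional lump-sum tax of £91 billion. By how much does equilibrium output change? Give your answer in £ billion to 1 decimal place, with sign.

−£110.1 billion

A lump-sum tax change of +£91 billion shifts disposable income by −£91 billion; first-round consumption changes by −c × ΔT = −0.75 × (+£91 billion) = −£68.25 billion.
Expenditure multiplier = 1/(1 − c + m) = 1/(1 − 0.75 + 0.37) = 1/0.62 ≈ 1.613.
The tax multiplier is −c × k ≈ −1.21, so ΔY = k × (−c·ΔT) = (−£68.25 billion) / 0.62 ≈ −£110.1 billion.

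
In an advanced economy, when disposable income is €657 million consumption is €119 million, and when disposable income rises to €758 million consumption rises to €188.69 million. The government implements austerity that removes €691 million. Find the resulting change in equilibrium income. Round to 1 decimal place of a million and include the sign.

−€2,229.0 million

MPC = ΔC/ΔYd = (188.69 − 119)/(758 − 657) = 69.69/101 = 0.69.
Government-spending multiplier = 1/(1 − MPC) = 1/(1 − 0.69) = 1/0.31 ≈ 3.226.
ΔY = k × ΔG = (−€691 million) / 0.31 ≈ −€2,229 million.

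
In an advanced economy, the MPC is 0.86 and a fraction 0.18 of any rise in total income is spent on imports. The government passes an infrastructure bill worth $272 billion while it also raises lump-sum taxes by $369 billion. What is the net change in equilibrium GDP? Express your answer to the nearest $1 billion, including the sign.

−$142 billion

Expenditure multiplier = 1/(1 − c + m) = 1/(1 − 0.86 + 0.18) = 1/0.32 = 3.125.
ΔG contributes k·ΔG = (+$272 billion) / 0.32 = +$850 billion.
ΔT of +$369 billion changes first-round spending by −c·ΔT = −$317.34 billion, contributing k·(−c·ΔT) = (−$317.34 billion) / 0.32 ≈ −$991.7 billion.
Net ΔY = k(ΔG − c·ΔT) = (−$45.34 billion) / 0.32 ≈ −$142 billion.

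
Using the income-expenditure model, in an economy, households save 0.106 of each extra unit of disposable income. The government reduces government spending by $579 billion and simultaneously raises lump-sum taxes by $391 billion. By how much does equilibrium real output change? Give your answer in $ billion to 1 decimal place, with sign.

MPC = 1 − MPS = 1 − 0.106 = 0.894.
Expenditure multiplier = 1/(1 − MPC) = 1/(1 − 0.894) = 1/0.106 ≈ 9.434.
ΔG contributes k·ΔG = (−$579 billion) / 0.106 ≈ −$5,462.3 billion.
ΔT of +$391 billion changes first-round spending by −c·ΔT = −$349.554 billion, contributing k·(−c·ΔT) = (−$349.554 billion) / 0.106 ≈ −$3,297.7 billion.
Net ΔY = k(ΔG − c·ΔT) = (−$928.554 billion) / 0.106 ≈ −$8,759.9 billion.

−$8,759.9 billion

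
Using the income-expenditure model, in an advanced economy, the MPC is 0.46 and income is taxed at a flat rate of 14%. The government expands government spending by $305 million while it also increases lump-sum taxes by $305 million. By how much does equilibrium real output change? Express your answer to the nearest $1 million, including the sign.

Expenditure multiplier = 1/(1 − c(1−t)) = 1/(1 − 0.46×0.86) = 1/0.6044 ≈ 1.655.
ΔG contributes k·ΔG = (+$305 million) / 0.6044 ≈ +$504.6 million.
ΔT of +$305 million changes first-round spending by −c·ΔT = −$140.3 million, contributing k·(−c·ΔT) = (−$140.3 million) / 0.6044 ≈ −$232.1 million.
Net ΔY = k(ΔG − c·ΔT) = (+$164.7 million) / 0.6044 ≈ +$273 million.

+$273 million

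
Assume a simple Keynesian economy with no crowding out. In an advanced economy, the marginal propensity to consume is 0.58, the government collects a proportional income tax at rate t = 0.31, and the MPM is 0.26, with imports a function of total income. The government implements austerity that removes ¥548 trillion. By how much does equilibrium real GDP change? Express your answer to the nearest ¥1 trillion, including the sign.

Government-spending multiplier = 1/(1 − c(1−t) + m) = 1/(1 − 0.58×0.69 + 0.26) = 1/0.8598 ≈ 1.163.
ΔY = k × ΔG = (−¥548 trillion) / 0.8598 ≈ −¥637 trillion.

−¥637 trillion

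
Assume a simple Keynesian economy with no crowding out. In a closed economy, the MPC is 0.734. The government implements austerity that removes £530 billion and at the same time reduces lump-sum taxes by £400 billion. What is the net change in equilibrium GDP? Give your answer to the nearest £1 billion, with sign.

−£889 billion

Expenditure multiplier = 1/(1 − MPC) = 1/(1 − 0.734) = 1/0.266 ≈ 3.759.
ΔG contributes k·ΔG = (−£530 billion) / 0.266 ≈ −£1,992.5 billion.
ΔT of −£400 billion changes first-round spending by −c·ΔT = +£293.6 billion, contributing k·(−c·ΔT) = (+£293.6 billion) / 0.266 ≈ +£1,103.8 billion.
Net ΔY = k(ΔG − c·ΔT) = (−£236.4 billion) / 0.266 ≈ −£889 billion.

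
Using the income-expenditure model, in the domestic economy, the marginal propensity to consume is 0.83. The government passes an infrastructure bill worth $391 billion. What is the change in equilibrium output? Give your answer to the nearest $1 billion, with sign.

+$2,300 billion

Expenditure multiplier = 1/(1 − MPC) = 1/(1 − 0.83) = 1/0.17 ≈ 5.882.
ΔY = k × ΔG = (+$391 billion) / 0.17 = +$2,300 billion.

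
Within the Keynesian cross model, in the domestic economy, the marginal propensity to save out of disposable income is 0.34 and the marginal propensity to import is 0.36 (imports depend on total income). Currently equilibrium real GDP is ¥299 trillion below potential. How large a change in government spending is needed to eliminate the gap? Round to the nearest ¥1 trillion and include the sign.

MPC = 1 − MPS = 1 − 0.34 = 0.66.
Spending multiplier = 1/(1 − c + m) = 1/(1 − 0.66 + 0.36) = 1/0.7 ≈ 1.429.
Need ΔY = +¥299 trillion, so ΔG = ΔY/k = (+¥299 trillion) × 0.7 ≈ +¥209 trillion.
The government should increase government spending by ¥209 trillion.

+¥209 trillion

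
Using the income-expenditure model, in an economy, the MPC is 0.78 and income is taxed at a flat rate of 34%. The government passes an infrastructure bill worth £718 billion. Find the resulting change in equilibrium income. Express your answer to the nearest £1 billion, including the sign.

Expenditure multiplier = 1/(1 − c(1−t)) = 1/(1 − 0.78×0.66) = 1/0.4852 ≈ 2.061.
ΔY = k × ΔG = (+£718 billion) / 0.4852 ≈ +£1,480 billion.

+£1,480 billion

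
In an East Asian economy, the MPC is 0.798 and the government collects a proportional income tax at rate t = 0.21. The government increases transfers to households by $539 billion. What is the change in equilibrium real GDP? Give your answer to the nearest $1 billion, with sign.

+$1,164 billion

The transfer change shifts disposable income by +$539 billion, so first-round consumption changes by c·ΔTR = 0.798 × (+$539 billion) = +$430.122 billion.
Expenditure multiplier = 1/(1 − c(1−t)) = 1/(1 − 0.798×0.79) = 1/0.36958 ≈ 2.706.
The transfer multiplier is c × k ≈ 2.159, so ΔY = k × (c·ΔTR) = (+$430.122 billion) / 0.36958 ≈ +$1,164 billion.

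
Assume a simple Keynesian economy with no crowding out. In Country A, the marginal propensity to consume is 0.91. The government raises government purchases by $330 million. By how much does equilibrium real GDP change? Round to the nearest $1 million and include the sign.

Spending multiplier = 1/(1 − MPC) = 1/(1 − 0.91) = 1/0.09 ≈ 11.111.
ΔY = k × ΔG = (+$330 million) / 0.09 ≈ +$3,667 million.

+$3,667 million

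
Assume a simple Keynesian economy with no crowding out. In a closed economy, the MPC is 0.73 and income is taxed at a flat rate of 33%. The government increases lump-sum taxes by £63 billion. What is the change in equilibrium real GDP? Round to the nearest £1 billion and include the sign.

−£90 billion

A lump-sum tax change of +£63 billion shifts disposable income by −£63 billion; first-round consumption changes by −c × ΔT = −0.73 × (+£63 billion) = −£45.99 billion.
Expenditure multiplier = 1/(1 − c(1−t)) = 1/(1 − 0.73×0.67) = 1/0.5109 ≈ 1.957.
The tax multiplier is −c × k ≈ −1.429, so ΔY = k × (−c·ΔT) = (−£45.99 billion) / 0.5109 ≈ −£90 billion.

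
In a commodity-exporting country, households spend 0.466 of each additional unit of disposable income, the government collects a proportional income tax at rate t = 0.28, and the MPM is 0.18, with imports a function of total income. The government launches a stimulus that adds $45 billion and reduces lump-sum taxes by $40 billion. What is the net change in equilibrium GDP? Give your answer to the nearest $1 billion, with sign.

Expenditure multiplier = 1/(1 − c(1−t) + m) = 1/(1 − 0.466×0.72 + 0.18) = 1/0.84448 ≈ 1.184.
ΔG contributes k·ΔG = (+$45 billion) / 0.84448 ≈ +$53.3 billion.
ΔT of −$40 billion changes first-round spending by −c·ΔT = +$18.64 billion, contributing k·(−c·ΔT) = (+$18.64 billion) / 0.84448 ≈ +$22.1 billion.
Net ΔY = k(ΔG − c·ΔT) = (+$63.64 billion) / 0.84448 ≈ +$75 billion.

+$75 billion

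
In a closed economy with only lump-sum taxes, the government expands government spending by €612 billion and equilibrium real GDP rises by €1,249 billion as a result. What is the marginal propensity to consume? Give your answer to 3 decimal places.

0.510

Implied spending multiplier k = ΔY/ΔG = 1,249/612 ≈ 2.0408.
Since k = 1/(1 − MPC), MPC = 1 − 1/k = 1 − ΔG/ΔY = 1 − 612/1,249 ≈ 0.510.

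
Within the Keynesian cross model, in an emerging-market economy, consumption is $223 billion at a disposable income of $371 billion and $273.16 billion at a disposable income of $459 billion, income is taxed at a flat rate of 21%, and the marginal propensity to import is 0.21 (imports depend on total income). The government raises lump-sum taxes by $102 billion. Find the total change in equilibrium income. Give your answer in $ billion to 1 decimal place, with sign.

MPC = ΔC/ΔYd = (273.16 − 223)/(459 − 371) = 50.16/88 = 0.57.
A lump-sum tax change of +$102 billion shifts disposable income by −$102 billion; first-round consumption changes by −c × ΔT = −0.57 × (+$102 billion) = −$58.14 billion.
Expenditure multiplier = 1/(1 − c(1−t) + m) = 1/(1 − 0.57×0.79 + 0.21) = 1/0.7597 ≈ 1.316.
The tax multiplier is −c × k ≈ −0.75, so ΔY = k × (−c·ΔT) = (−$58.14 billion) / 0.7597 ≈ −$76.5 billion.

−$76.5 billion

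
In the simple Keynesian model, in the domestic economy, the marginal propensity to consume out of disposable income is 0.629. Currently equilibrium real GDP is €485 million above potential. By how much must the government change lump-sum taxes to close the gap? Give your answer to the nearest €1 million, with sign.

+€286 million

Spending multiplier = 1/(1 − MPC) = 1/(1 − 0.629) = 1/0.371 ≈ 2.695.
Tax multiplier = −c·k = −0.629/0.371 ≈ −1.695. Need ΔY = −€485 million, so ΔT = ΔY/(−c·k) = −(−€485 million) × 0.371 / 0.629 ≈ +€286 million.
The government should raise lump-sum taxes by €286 million.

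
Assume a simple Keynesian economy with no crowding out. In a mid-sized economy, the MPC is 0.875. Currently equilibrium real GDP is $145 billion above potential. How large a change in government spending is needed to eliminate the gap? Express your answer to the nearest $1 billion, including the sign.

−$18 billion

Spending multiplier = 1/(1 − MPC) = 1/(1 − 0.875) = 1/0.125 = 8.
Need ΔY = −$145 billion, so ΔG = ΔY/k = (−$145 billion) × 0.125 ≈ −$18 billion.
The government should cut government spending by $18 billion.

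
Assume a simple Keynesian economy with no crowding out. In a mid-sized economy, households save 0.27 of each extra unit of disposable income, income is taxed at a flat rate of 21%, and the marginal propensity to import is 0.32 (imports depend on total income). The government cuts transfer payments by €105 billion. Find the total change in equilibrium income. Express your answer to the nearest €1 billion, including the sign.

−€103 billion

MPC = 1 − MPS = 1 − 0.27 = 0.73.
The transfer change shifts disposable income by −€105 billion, so first-round consumption changes by c·ΔTR = 0.73 × (−€105 billion) = −€76.65 billion.
Expenditure multiplier = 1/(1 − c(1−t) + m) = 1/(1 − 0.73×0.79 + 0.32) = 1/0.7433 ≈ 1.345.
The transfer multiplier is c × k ≈ 0.982, so ΔY = k × (c·ΔTR) = (−€76.65 billion) / 0.7433 ≈ −€103 billion.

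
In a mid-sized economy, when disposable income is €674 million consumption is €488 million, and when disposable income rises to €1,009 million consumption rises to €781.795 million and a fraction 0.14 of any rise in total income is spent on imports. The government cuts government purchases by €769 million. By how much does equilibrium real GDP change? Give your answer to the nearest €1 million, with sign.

−€2,924 million

MPC = ΔC/ΔYd = (781.795 − 488)/(1,009 − 674) = 293.795/335 = 0.877.
Spending multiplier = 1/(1 − c + m) = 1/(1 − 0.877 + 0.14) = 1/0.263 ≈ 3.802.
ΔY = k × ΔG = (−€769 million) / 0.263 ≈ −€2,924 million.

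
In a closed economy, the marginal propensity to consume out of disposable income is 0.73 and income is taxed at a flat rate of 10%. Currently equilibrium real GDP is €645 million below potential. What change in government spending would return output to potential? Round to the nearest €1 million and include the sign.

Spending multiplier = 1/(1 − c(1−t)) = 1/(1 − 0.73×0.9) = 1/0.343 ≈ 2.915.
Need ΔY = +€645 million, so ΔG = ΔY/k = (+€645 million) × 0.343 ≈ +€221 million.
The government should increase government spending by €221 million.

+€221 million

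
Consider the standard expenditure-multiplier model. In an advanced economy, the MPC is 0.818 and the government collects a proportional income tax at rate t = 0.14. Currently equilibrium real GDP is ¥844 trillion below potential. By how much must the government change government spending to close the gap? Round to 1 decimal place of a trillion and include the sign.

Spending multiplier = 1/(1 − c(1−t)) = 1/(1 − 0.818×0.86) = 1/0.29652 ≈ 3.372.
Need ΔY = +¥844 trillion, so ΔG = ΔY/k = (+¥844 trillion) × 0.29652 ≈ +¥250.3 trillion.
The government should increase government spending by ¥250.3 trillion.

+¥250.3 trillion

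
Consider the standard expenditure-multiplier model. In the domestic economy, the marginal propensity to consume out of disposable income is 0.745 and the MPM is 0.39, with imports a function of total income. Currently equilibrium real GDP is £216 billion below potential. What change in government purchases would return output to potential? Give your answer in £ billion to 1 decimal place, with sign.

Spending multiplier = 1/(1 − c + m) = 1/(1 − 0.745 + 0.39) = 1/0.645 ≈ 1.55.
Need ΔY = +£216 billion, so ΔG = ΔY/k = (+£216 billion) × 0.645 ≈ +£139.3 billion.
The government should increase government purchases by £139.3 billion.

+£139.3 billion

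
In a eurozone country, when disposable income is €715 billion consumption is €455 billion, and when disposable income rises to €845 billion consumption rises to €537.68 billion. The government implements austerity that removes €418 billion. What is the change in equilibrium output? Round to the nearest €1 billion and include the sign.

MPC = ΔC/ΔYd = (537.68 − 455)/(845 − 715) = 82.68/130 = 0.636.
Government-spending multiplier = 1/(1 − MPC) = 1/(1 − 0.636) = 1/0.364 ≈ 2.747.
ΔY = k × ΔG = (−€418 billion) / 0.364 ≈ −€1,148 billion.

−€1,148 billion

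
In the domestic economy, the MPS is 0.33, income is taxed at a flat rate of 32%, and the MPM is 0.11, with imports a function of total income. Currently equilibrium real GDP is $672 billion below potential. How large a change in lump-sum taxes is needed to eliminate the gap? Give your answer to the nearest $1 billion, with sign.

MPC = 1 − MPS = 1 − 0.33 = 0.67.
Spending multiplier = 1/(1 − c(1−t) + m) = 1/(1 − 0.67×0.68 + 0.11) = 1/0.6544 ≈ 1.528.
Tax multiplier = −c·k = −0.67/0.6544 ≈ −1.024. Need ΔY = +$672 billion, so ΔT = ΔY/(−c·k) = −(+$672 billion) × 0.6544 / 0.67 ≈ −$656 billion.
The government should cut lump-sum taxes by $656 billion.

−$656 billion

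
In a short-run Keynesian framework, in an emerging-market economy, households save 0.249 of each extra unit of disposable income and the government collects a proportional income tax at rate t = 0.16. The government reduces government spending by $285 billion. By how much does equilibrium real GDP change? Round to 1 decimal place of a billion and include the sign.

MPC = 1 − MPS = 1 − 0.249 = 0.751.
Expenditure multiplier = 1/(1 − c(1−t)) = 1/(1 − 0.751×0.84) = 1/0.36916 ≈ 2.709.
ΔY = k × ΔG = (−$285 billion) / 0.36916 ≈ −$772 billion.

−$772.0 billion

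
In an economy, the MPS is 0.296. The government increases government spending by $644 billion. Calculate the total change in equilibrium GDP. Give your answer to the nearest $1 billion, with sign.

MPC = 1 − MPS = 1 − 0.296 = 0.704.
Government-spending multiplier = 1/(1 − MPC) = 1/(1 − 0.704) = 1/0.296 ≈ 3.378.
ΔY = k × ΔG = (+$644 billion) / 0.296 ≈ +$2,176 billion.

+$2,176 billion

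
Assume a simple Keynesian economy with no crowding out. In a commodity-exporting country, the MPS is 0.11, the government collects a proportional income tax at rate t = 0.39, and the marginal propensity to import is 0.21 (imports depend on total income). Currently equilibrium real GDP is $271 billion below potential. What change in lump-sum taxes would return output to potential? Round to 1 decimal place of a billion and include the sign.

MPC = 1 − MPS = 1 − 0.11 = 0.89.
Spending multiplier = 1/(1 − c(1−t) + m) = 1/(1 − 0.89×0.61 + 0.21) = 1/0.6671 ≈ 1.499.
Tax multiplier = −c·k = −0.89/0.6671 ≈ −1.334. Need ΔY = +$271 billion, so ΔT = ΔY/(−c·k) = −(+$271 billion) × 0.6671 / 0.89 ≈ −$203.1 billion.
The government should cut lump-sum taxes by $203.1 billion.

−$203.1 billion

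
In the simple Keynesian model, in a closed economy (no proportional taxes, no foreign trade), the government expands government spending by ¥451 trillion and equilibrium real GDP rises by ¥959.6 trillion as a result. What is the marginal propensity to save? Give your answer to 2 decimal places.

0.47

Implied spending multiplier k = ΔY/ΔG = 959.6/451 ≈ 2.1277.
Since k = 1/(1 − MPC), MPC = 1 − 1/k = 1 − ΔG/ΔY = 1 − 451/959.6 ≈ 0.53.
MPS = 1 − MPC = 0.47.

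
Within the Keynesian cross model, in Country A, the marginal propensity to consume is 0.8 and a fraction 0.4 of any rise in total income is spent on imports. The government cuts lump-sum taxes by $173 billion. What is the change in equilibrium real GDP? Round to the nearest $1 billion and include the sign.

+$231 billion

A lump-sum tax change of −$173 billion shifts disposable income by +$173 billion; first-round consumption changes by −c × ΔT = −0.8 × (−$173 billion) = +$138.4 billion.
Expenditure multiplier = 1/(1 − c + m) = 1/(1 − 0.8 + 0.4) = 1/0.6 ≈ 1.667.
The tax multiplier is −c × k ≈ −1.333, so ΔY = k × (−c·ΔT) = (+$138.4 billion) / 0.6 ≈ +$231 billion.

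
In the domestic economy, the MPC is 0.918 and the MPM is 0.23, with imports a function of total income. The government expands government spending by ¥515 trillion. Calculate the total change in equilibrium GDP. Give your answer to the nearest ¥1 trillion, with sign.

+¥1,651 trillion

Spending multiplier = 1/(1 − c + m) = 1/(1 − 0.918 + 0.23) = 1/0.312 ≈ 3.205.
ΔY = k × ΔG = (+¥515 trillion) / 0.312 ≈ +¥1,651 trillion.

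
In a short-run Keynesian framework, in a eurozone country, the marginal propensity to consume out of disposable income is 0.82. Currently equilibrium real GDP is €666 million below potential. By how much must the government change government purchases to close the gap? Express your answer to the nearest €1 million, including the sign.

+€120 million

Spending multiplier = 1/(1 − MPC) = 1/(1 − 0.82) = 1/0.18 ≈ 5.556.
Need ΔY = +€666 million, so ΔG = ΔY/k = (+€666 million) × 0.18 ≈ +€120 million.
The government should increase government purchases by €120 million.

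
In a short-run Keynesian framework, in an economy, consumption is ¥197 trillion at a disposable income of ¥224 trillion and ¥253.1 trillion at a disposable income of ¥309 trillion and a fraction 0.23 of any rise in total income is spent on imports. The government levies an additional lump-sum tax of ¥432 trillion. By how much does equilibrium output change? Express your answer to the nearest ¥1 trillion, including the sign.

MPC = ΔC/ΔYd = (253.1 − 197)/(309 − 224) = 56.1/85 = 0.66.
A lump-sum tax change of +¥432 trillion shifts disposable income by −¥432 trillion; first-round consumption changes by −c × ΔT = −0.66 × (+¥432 trillion) = −¥285.12 trillion.
Expenditure multiplier = 1/(1 − c + m) = 1/(1 − 0.66 + 0.23) = 1/0.57 ≈ 1.754.
The tax multiplier is −c × k ≈ −1.158, so ΔY = k × (−c·ΔT) = (−¥285.12 trillion) / 0.57 ≈ −¥500 trillion.

−¥500 trillion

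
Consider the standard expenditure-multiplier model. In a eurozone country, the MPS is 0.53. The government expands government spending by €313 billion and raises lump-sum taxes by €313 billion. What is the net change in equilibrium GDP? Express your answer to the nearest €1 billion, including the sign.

MPC = 1 − MPS = 1 − 0.53 = 0.47.
Expenditure multiplier = 1/(1 − MPC) = 1/(1 − 0.47) = 1/0.53 ≈ 1.887.
ΔG contributes k·ΔG = (+€313 billion) / 0.53 ≈ +€590.6 billion.
ΔT of +€313 billion changes first-round spending by −c·ΔT = −€147.11 billion, contributing k·(−c·ΔT) = (−€147.11 billion) / 0.53 ≈ −€277.6 billion.
With ΔG = ΔT and no other leakages, the balanced-budget multiplier is 1, so ΔY = ΔG = +€313 billion.

+€313 billion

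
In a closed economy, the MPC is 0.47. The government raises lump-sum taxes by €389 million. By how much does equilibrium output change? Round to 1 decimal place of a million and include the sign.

A lump-sum tax change of +€389 million shifts disposable income by −€389 million; first-round consumption changes by −c × ΔT = −0.47 × (+€389 million) = −€182.83 million.
Expenditure multiplier = 1/(1 − MPC) = 1/(1 − 0.47) = 1/0.53 ≈ 1.887.
The tax multiplier is −c × k ≈ −0.887, so ΔY = k × (−c·ΔT) = (−€182.83 million) / 0.53 ≈ −€345 million.

−€345.0 million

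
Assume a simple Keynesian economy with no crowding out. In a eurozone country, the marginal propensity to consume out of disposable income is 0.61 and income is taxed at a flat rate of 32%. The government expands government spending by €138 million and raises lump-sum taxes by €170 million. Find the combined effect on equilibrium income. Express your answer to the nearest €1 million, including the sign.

+€59 million

Expenditure multiplier = 1/(1 − c(1−t)) = 1/(1 − 0.61×0.68) = 1/0.5852 ≈ 1.709.
ΔG contributes k·ΔG = (+€138 million) / 0.5852 ≈ +€235.8 million.
ΔT of +€170 million changes first-round spending by −c·ΔT = −€103.7 million, contributing k·(−c·ΔT) = (−€103.7 million) / 0.5852 ≈ −€177.2 million.
Net ΔY = k(ΔG − c·ΔT) = (+€34.3 million) / 0.5852 ≈ +€59 million.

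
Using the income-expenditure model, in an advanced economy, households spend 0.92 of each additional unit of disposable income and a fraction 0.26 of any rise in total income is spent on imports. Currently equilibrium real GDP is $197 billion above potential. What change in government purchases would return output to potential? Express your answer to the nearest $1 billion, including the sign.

−$67 billion

Spending multiplier = 1/(1 − c + m) = 1/(1 − 0.92 + 0.26) = 1/0.34 ≈ 2.941.
Need ΔY = −$197 billion, so ΔG = ΔY/k = (−$197 billion) × 0.34 ≈ −$67 billion.
The government should cut government purchases by $67 billion.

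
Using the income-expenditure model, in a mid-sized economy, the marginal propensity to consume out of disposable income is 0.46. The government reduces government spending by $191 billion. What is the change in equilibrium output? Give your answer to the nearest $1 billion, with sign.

−$354 billion

Expenditure multiplier = 1/(1 − MPC) = 1/(1 − 0.46) = 1/0.54 ≈ 1.852.
ΔY = k × ΔG = (−$191 billion) / 0.54 ≈ −$354 billion.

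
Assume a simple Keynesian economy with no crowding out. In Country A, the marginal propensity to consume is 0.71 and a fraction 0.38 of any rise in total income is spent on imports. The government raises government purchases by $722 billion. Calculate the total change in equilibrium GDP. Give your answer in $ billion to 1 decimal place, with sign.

Spending multiplier = 1/(1 − c + m) = 1/(1 − 0.71 + 0.38) = 1/0.67 ≈ 1.493.
ΔY = k × ΔG = (+$722 billion) / 0.67 ≈ +$1,077.6 billion.

+$1,077.6 billion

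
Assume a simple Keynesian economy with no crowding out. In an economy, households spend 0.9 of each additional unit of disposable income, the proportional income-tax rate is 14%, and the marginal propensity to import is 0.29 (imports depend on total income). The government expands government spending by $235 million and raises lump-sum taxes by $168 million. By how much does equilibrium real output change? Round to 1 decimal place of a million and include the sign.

Expenditure multiplier = 1/(1 − c(1−t) + m) = 1/(1 − 0.9×0.86 + 0.29) = 1/0.516 ≈ 1.938.
ΔG contributes k·ΔG = (+$235 million) / 0.516 ≈ +$455.4 million.
ΔT of +$168 million changes first-round spending by −c·ΔT = −$151.2 million, contributing k·(−c·ΔT) = (−$151.2 million) / 0.516 ≈ −$293 million.
Net ΔY = k(ΔG − c·ΔT) = (+$83.8 million) / 0.516 ≈ +$162.4 million.

+$162.4 million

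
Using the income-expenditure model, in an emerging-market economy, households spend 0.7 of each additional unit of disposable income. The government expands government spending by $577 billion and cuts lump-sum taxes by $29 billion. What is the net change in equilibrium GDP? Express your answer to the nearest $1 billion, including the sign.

Expenditure multiplier = 1/(1 − MPC) = 1/(1 − 0.7) = 1/0.3 ≈ 3.333.
ΔG contributes k·ΔG = (+$577 billion) / 0.3 ≈ +$1,923.3 billion.
ΔT of −$29 billion changes first-round spending by −c·ΔT = +$20.3 billion, contributing k·(−c·ΔT) = (+$20.3 billion) / 0.3 ≈ +$67.7 billion.
Net ΔY = k(ΔG − c·ΔT) = (+$597.3 billion) / 0.3 = +$1,991 billion.

+$1,991 billion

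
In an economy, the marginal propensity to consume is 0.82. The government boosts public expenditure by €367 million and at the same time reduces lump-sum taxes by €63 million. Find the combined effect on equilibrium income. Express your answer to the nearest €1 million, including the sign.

+€2,326 million

Expenditure multiplier = 1/(1 − MPC) = 1/(1 − 0.82) = 1/0.18 ≈ 5.556.
ΔG contributes k·ΔG = (+€367 million) / 0.18 ≈ +€2,038.9 million.
ΔT of −€63 million changes first-round spending by −c·ΔT = +€51.66 million, contributing k·(−c·ΔT) = (+€51.66 million) / 0.18 = +€287 million.
Net ΔY = k(ΔG − c·ΔT) = (+€418.66 million) / 0.18 ≈ +€2,326 million.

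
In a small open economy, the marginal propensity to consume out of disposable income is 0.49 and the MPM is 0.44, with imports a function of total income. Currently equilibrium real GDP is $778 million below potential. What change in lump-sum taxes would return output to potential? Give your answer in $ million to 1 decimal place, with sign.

−$1,508.4 million

Spending multiplier = 1/(1 − c + m) = 1/(1 − 0.49 + 0.44) = 1/0.95 ≈ 1.053.
Tax multiplier = −c·k = −0.49/0.95 ≈ −0.516. Need ΔY = +$778 million, so ΔT = ΔY/(−c·k) = −(+$778 million) × 0.95 / 0.49 ≈ −$1,508.4 million.
The government should cut lump-sum taxes by $1,508.4 million.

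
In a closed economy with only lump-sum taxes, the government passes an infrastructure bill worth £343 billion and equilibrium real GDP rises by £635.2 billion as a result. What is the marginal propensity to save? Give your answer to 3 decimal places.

0.540

Implied spending multiplier k = ΔY/ΔG = 635.2/343 ≈ 1.8519.
Since k = 1/(1 − MPC), MPC = 1 − 1/k = 1 − ΔG/ΔY = 1 − 343/635.2 ≈ 0.460.
MPS = 1 − MPC = 0.540.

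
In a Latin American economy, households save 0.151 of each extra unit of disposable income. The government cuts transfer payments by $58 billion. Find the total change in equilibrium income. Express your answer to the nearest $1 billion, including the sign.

MPC = 1 − MPS = 1 − 0.151 = 0.849.
The transfer change shifts disposable income by −$58 billion, so first-round consumption changes by c·ΔTR = 0.849 × (−$58 billion) = −$49.242 billion.
Expenditure multiplier = 1/(1 − MPC) = 1/(1 − 0.849) = 1/0.151 ≈ 6.623.
The transfer multiplier is c × k ≈ 5.623, so ΔY = k × (c·ΔTR) = (−$49.242 billion) / 0.151 ≈ −$326 billion.

−$326 billion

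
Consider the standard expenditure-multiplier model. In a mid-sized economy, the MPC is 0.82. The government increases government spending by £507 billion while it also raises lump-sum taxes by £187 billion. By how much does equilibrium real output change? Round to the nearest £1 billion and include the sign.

+£1,965 billion

Expenditure multiplier = 1/(1 − MPC) = 1/(1 − 0.82) = 1/0.18 ≈ 5.556.
ΔG contributes k·ΔG = (+£507 billion) / 0.18 ≈ +£2,816.7 billion.
ΔT of +£187 billion changes first-round spending by −c·ΔT = −£153.34 billion, contributing k·(−c·ΔT) = (−£153.34 billion) / 0.18 ≈ −£851.9 billion.
Net ΔY = k(ΔG − c·ΔT) = (+£353.66 billion) / 0.18 ≈ +£1,965 billion.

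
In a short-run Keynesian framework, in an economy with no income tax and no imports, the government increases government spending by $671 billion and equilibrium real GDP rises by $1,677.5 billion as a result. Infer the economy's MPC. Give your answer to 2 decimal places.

0.60

Implied spending multiplier k = ΔY/ΔG = 1,677.5/671 = 2.5.
Since k = 1/(1 − MPC), MPC = 1 − 1/k = 1 − ΔG/ΔY = 1 − 671/1,677.5 = 0.60.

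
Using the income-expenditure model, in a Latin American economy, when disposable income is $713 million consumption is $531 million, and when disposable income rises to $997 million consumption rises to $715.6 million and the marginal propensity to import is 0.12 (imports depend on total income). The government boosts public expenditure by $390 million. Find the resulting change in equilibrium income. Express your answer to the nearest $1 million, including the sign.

+$830 million

MPC = ΔC/ΔYd = (715.6 − 531)/(997 − 713) = 184.6/284 = 0.65.
Government-spending multiplier = 1/(1 − c + m) = 1/(1 − 0.65 + 0.12) = 1/0.47 ≈ 2.128.
ΔY = k × ΔG = (+$390 million) / 0.47 ≈ +$830 million.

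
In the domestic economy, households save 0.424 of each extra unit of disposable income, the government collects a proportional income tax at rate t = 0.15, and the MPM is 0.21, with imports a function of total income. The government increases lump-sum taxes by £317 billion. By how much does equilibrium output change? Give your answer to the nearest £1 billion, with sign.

MPC = 1 − MPS = 1 − 0.424 = 0.576.
A lump-sum tax change of +£317 billion shifts disposable income by −£317 billion; first-round consumption changes by −c × ΔT = −0.576 × (+£317 billion) = −£182.592 billion.
Expenditure multiplier = 1/(1 − c(1−t) + m) = 1/(1 − 0.576×0.85 + 0.21) = 1/0.7204 ≈ 1.388.
The tax multiplier is −c × k ≈ −0.8, so ΔY = k × (−c·ΔT) = (−£182.592 billion) / 0.7204 ≈ −£253 billion.

−£253 billion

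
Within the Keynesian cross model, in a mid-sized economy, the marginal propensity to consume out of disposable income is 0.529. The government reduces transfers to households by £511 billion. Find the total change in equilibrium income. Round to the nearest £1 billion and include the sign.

The transfer change shifts disposable income by −£511 billion, so first-round consumption changes by c·ΔTR = 0.529 × (−£511 billion) = −£270.319 billion.
Expenditure multiplier = 1/(1 − MPC) = 1/(1 − 0.529) = 1/0.471 ≈ 2.123.
The transfer multiplier is c × k ≈ 1.123, so ΔY = k × (c·ΔTR) = (−£270.319 billion) / 0.471 ≈ −£574 billion.

−£574 billion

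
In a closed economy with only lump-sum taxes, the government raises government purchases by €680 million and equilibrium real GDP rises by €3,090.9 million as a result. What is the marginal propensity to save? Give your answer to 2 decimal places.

Implied spending multiplier k = ΔY/ΔG = 3,090.9/680 ≈ 4.5454.
Since k = 1/(1 − MPC), MPC = 1 − 1/k = 1 − ΔG/ΔY = 1 − 680/3,090.9 ≈ 0.78.
MPS = 1 − MPC = 0.22.

0.22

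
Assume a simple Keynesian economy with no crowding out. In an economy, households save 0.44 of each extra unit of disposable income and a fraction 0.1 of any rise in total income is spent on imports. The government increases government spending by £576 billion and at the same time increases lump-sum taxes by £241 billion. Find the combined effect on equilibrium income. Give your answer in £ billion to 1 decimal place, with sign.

+£816.7 billion

MPC = 1 − MPS = 1 − 0.44 = 0.56.
Expenditure multiplier = 1/(1 − c + m) = 1/(1 − 0.56 + 0.1) = 1/0.54 ≈ 1.852.
ΔG contributes k·ΔG = (+£576 billion) / 0.54 ≈ +£1,066.7 billion.
ΔT of +£241 billion changes first-round spending by −c·ΔT = −£134.96 billion, contributing k·(−c·ΔT) = (−£134.96 billion) / 0.54 ≈ −£249.9 billion.
Net ΔY = k(ΔG − c·ΔT) = (+£441.04 billion) / 0.54 ≈ +£816.7 billion.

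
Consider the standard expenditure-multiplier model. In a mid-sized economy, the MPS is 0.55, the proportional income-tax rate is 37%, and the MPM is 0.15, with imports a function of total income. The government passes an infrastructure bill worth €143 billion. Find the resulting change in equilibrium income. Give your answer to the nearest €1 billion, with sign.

MPC = 1 − MPS = 1 − 0.55 = 0.45.
Government-spending multiplier = 1/(1 − c(1−t) + m) = 1/(1 − 0.45×0.63 + 0.15) = 1/0.8665 ≈ 1.154.
ΔY = k × ΔG = (+€143 billion) / 0.8665 ≈ +€165 billion.

+€165 billion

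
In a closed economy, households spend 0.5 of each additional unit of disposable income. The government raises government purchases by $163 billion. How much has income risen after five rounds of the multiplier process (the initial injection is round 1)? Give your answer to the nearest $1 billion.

Round 1 adds ΔG = $163 billion; each later round is MPC = 0.5 times the previous.
After 5 rounds: 163 + 81.5 + 40.75 + 20.375 + 10.1875 = ΔG·(1 − c^5)/(1 − c) = 163 × (1 − 0.03125)/0.5 ≈ $316 billion.

$316 billion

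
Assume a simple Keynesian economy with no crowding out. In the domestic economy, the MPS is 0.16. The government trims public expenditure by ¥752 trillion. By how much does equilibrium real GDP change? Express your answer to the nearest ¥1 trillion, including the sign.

−¥4,700 trillion

MPC = 1 − MPS = 1 − 0.16 = 0.84.
Spending multiplier = 1/(1 − MPC) = 1/(1 − 0.84) = 1/0.16 = 6.25.
ΔY = k × ΔG = (−¥752 trillion) / 0.16 = −¥4,700 trillion.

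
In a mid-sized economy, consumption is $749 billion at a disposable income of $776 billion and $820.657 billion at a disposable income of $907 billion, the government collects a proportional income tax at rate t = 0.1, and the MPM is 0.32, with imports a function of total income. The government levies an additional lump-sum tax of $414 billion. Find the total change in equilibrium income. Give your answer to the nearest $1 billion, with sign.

−$274 billion

MPC = ΔC/ΔYd = (820.657 − 749)/(907 − 776) = 71.657/131 = 0.547.
A lump-sum tax change of +$414 billion shifts disposable income by −$414 billion; first-round consumption changes by −c × ΔT = −0.547 × (+$414 billion) = −$226.458 billion.
Expenditure multiplier = 1/(1 − c(1−t) + m) = 1/(1 − 0.547×0.9 + 0.32) = 1/0.8277 ≈ 1.208.
The tax multiplier is −c × k ≈ −0.661, so ΔY = k × (−c·ΔT) = (−$226.458 billion) / 0.8277 ≈ −$274 billion.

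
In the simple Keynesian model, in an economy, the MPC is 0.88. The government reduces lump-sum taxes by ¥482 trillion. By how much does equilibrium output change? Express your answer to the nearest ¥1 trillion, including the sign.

A lump-sum tax change of −¥482 trillion shifts disposable income by +¥482 trillion; first-round consumption changes by −c × ΔT = −0.88 × (−¥482 trillion) = +¥424.16 trillion.
Expenditure multiplier = 1/(1 − MPC) = 1/(1 − 0.88) = 1/0.12 ≈ 8.333.
The tax multiplier is −c × k ≈ −7.333, so ΔY = k × (−c·ΔT) = (+¥424.16 trillion) / 0.12 ≈ +¥3,535 trillion.

+¥3,535 trillion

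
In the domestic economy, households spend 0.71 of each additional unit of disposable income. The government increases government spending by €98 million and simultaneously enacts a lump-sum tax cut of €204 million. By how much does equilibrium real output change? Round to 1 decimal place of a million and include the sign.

Expenditure multiplier = 1/(1 − MPC) = 1/(1 − 0.71) = 1/0.29 ≈ 3.448.
ΔG contributes k·ΔG = (+€98 million) / 0.29 ≈ +€337.9 million.
ΔT of −€204 million changes first-round spending by −c·ΔT = +€144.84 million, contributing k·(−c·ΔT) = (+€144.84 million) / 0.29 ≈ +€499.4 million.
Net ΔY = k(ΔG − c·ΔT) = (+€242.84 million) / 0.29 ≈ +€837.4 million.

+€837.4 million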